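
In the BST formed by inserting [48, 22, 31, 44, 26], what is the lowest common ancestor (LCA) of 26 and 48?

Tree insertion order: [48, 22, 31, 44, 26]
Tree (level-order array): [48, 22, None, None, 31, 26, 44]
In a BST, the LCA of p=26, q=48 is the first node v on the
root-to-leaf path with p <= v <= q (go left if both < v, right if both > v).
Walk from root:
  at 48: 26 <= 48 <= 48, this is the LCA
LCA = 48


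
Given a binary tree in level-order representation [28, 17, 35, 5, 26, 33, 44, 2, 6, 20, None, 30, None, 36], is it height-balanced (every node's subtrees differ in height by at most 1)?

Tree (level-order array): [28, 17, 35, 5, 26, 33, 44, 2, 6, 20, None, 30, None, 36]
Definition: a tree is height-balanced if, at every node, |h(left) - h(right)| <= 1 (empty subtree has height -1).
Bottom-up per-node check:
  node 2: h_left=-1, h_right=-1, diff=0 [OK], height=0
  node 6: h_left=-1, h_right=-1, diff=0 [OK], height=0
  node 5: h_left=0, h_right=0, diff=0 [OK], height=1
  node 20: h_left=-1, h_right=-1, diff=0 [OK], height=0
  node 26: h_left=0, h_right=-1, diff=1 [OK], height=1
  node 17: h_left=1, h_right=1, diff=0 [OK], height=2
  node 30: h_left=-1, h_right=-1, diff=0 [OK], height=0
  node 33: h_left=0, h_right=-1, diff=1 [OK], height=1
  node 36: h_left=-1, h_right=-1, diff=0 [OK], height=0
  node 44: h_left=0, h_right=-1, diff=1 [OK], height=1
  node 35: h_left=1, h_right=1, diff=0 [OK], height=2
  node 28: h_left=2, h_right=2, diff=0 [OK], height=3
All nodes satisfy the balance condition.
Result: Balanced


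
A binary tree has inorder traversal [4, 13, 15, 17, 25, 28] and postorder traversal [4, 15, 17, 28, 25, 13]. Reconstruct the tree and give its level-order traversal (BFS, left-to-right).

Inorder:   [4, 13, 15, 17, 25, 28]
Postorder: [4, 15, 17, 28, 25, 13]
Algorithm: postorder visits root last, so walk postorder right-to-left;
each value is the root of the current inorder slice — split it at that
value, recurse on the right subtree first, then the left.
Recursive splits:
  root=13; inorder splits into left=[4], right=[15, 17, 25, 28]
  root=25; inorder splits into left=[15, 17], right=[28]
  root=28; inorder splits into left=[], right=[]
  root=17; inorder splits into left=[15], right=[]
  root=15; inorder splits into left=[], right=[]
  root=4; inorder splits into left=[], right=[]
Reconstructed level-order: [13, 4, 25, 17, 28, 15]


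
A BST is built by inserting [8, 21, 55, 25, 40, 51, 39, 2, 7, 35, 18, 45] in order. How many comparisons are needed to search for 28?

Search path for 28: 8 -> 21 -> 55 -> 25 -> 40 -> 39 -> 35
Found: False
Comparisons: 7


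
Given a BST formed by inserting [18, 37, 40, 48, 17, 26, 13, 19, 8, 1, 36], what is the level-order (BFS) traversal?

Tree insertion order: [18, 37, 40, 48, 17, 26, 13, 19, 8, 1, 36]
Tree (level-order array): [18, 17, 37, 13, None, 26, 40, 8, None, 19, 36, None, 48, 1]
BFS from the root, enqueuing left then right child of each popped node:
  queue [18] -> pop 18, enqueue [17, 37], visited so far: [18]
  queue [17, 37] -> pop 17, enqueue [13], visited so far: [18, 17]
  queue [37, 13] -> pop 37, enqueue [26, 40], visited so far: [18, 17, 37]
  queue [13, 26, 40] -> pop 13, enqueue [8], visited so far: [18, 17, 37, 13]
  queue [26, 40, 8] -> pop 26, enqueue [19, 36], visited so far: [18, 17, 37, 13, 26]
  queue [40, 8, 19, 36] -> pop 40, enqueue [48], visited so far: [18, 17, 37, 13, 26, 40]
  queue [8, 19, 36, 48] -> pop 8, enqueue [1], visited so far: [18, 17, 37, 13, 26, 40, 8]
  queue [19, 36, 48, 1] -> pop 19, enqueue [none], visited so far: [18, 17, 37, 13, 26, 40, 8, 19]
  queue [36, 48, 1] -> pop 36, enqueue [none], visited so far: [18, 17, 37, 13, 26, 40, 8, 19, 36]
  queue [48, 1] -> pop 48, enqueue [none], visited so far: [18, 17, 37, 13, 26, 40, 8, 19, 36, 48]
  queue [1] -> pop 1, enqueue [none], visited so far: [18, 17, 37, 13, 26, 40, 8, 19, 36, 48, 1]
Result: [18, 17, 37, 13, 26, 40, 8, 19, 36, 48, 1]


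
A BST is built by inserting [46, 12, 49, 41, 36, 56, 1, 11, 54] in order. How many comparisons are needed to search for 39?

Search path for 39: 46 -> 12 -> 41 -> 36
Found: False
Comparisons: 4


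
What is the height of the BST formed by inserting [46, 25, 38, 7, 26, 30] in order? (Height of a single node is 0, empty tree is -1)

Insertion order: [46, 25, 38, 7, 26, 30]
Tree (level-order array): [46, 25, None, 7, 38, None, None, 26, None, None, 30]
Compute height bottom-up (empty subtree = -1):
  height(7) = 1 + max(-1, -1) = 0
  height(30) = 1 + max(-1, -1) = 0
  height(26) = 1 + max(-1, 0) = 1
  height(38) = 1 + max(1, -1) = 2
  height(25) = 1 + max(0, 2) = 3
  height(46) = 1 + max(3, -1) = 4
Height = 4


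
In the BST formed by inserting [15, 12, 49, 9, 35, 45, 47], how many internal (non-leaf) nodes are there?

Tree built from: [15, 12, 49, 9, 35, 45, 47]
Tree (level-order array): [15, 12, 49, 9, None, 35, None, None, None, None, 45, None, 47]
Rule: An internal node has at least one child.
Per-node child counts:
  node 15: 2 child(ren)
  node 12: 1 child(ren)
  node 9: 0 child(ren)
  node 49: 1 child(ren)
  node 35: 1 child(ren)
  node 45: 1 child(ren)
  node 47: 0 child(ren)
Matching nodes: [15, 12, 49, 35, 45]
Count of internal (non-leaf) nodes: 5


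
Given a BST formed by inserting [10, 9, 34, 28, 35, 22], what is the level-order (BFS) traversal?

Tree insertion order: [10, 9, 34, 28, 35, 22]
Tree (level-order array): [10, 9, 34, None, None, 28, 35, 22]
BFS from the root, enqueuing left then right child of each popped node:
  queue [10] -> pop 10, enqueue [9, 34], visited so far: [10]
  queue [9, 34] -> pop 9, enqueue [none], visited so far: [10, 9]
  queue [34] -> pop 34, enqueue [28, 35], visited so far: [10, 9, 34]
  queue [28, 35] -> pop 28, enqueue [22], visited so far: [10, 9, 34, 28]
  queue [35, 22] -> pop 35, enqueue [none], visited so far: [10, 9, 34, 28, 35]
  queue [22] -> pop 22, enqueue [none], visited so far: [10, 9, 34, 28, 35, 22]
Result: [10, 9, 34, 28, 35, 22]


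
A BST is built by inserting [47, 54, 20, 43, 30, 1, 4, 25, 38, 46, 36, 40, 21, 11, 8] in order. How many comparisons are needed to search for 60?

Search path for 60: 47 -> 54
Found: False
Comparisons: 2


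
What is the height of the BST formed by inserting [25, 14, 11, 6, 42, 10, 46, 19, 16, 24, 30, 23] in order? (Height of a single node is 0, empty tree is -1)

Insertion order: [25, 14, 11, 6, 42, 10, 46, 19, 16, 24, 30, 23]
Tree (level-order array): [25, 14, 42, 11, 19, 30, 46, 6, None, 16, 24, None, None, None, None, None, 10, None, None, 23]
Compute height bottom-up (empty subtree = -1):
  height(10) = 1 + max(-1, -1) = 0
  height(6) = 1 + max(-1, 0) = 1
  height(11) = 1 + max(1, -1) = 2
  height(16) = 1 + max(-1, -1) = 0
  height(23) = 1 + max(-1, -1) = 0
  height(24) = 1 + max(0, -1) = 1
  height(19) = 1 + max(0, 1) = 2
  height(14) = 1 + max(2, 2) = 3
  height(30) = 1 + max(-1, -1) = 0
  height(46) = 1 + max(-1, -1) = 0
  height(42) = 1 + max(0, 0) = 1
  height(25) = 1 + max(3, 1) = 4
Height = 4


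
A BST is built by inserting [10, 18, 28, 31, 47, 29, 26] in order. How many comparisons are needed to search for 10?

Search path for 10: 10
Found: True
Comparisons: 1


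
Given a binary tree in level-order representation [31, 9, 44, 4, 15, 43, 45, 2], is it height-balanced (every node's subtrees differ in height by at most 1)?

Tree (level-order array): [31, 9, 44, 4, 15, 43, 45, 2]
Definition: a tree is height-balanced if, at every node, |h(left) - h(right)| <= 1 (empty subtree has height -1).
Bottom-up per-node check:
  node 2: h_left=-1, h_right=-1, diff=0 [OK], height=0
  node 4: h_left=0, h_right=-1, diff=1 [OK], height=1
  node 15: h_left=-1, h_right=-1, diff=0 [OK], height=0
  node 9: h_left=1, h_right=0, diff=1 [OK], height=2
  node 43: h_left=-1, h_right=-1, diff=0 [OK], height=0
  node 45: h_left=-1, h_right=-1, diff=0 [OK], height=0
  node 44: h_left=0, h_right=0, diff=0 [OK], height=1
  node 31: h_left=2, h_right=1, diff=1 [OK], height=3
All nodes satisfy the balance condition.
Result: Balanced


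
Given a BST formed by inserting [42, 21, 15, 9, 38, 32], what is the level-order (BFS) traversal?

Tree insertion order: [42, 21, 15, 9, 38, 32]
Tree (level-order array): [42, 21, None, 15, 38, 9, None, 32]
BFS from the root, enqueuing left then right child of each popped node:
  queue [42] -> pop 42, enqueue [21], visited so far: [42]
  queue [21] -> pop 21, enqueue [15, 38], visited so far: [42, 21]
  queue [15, 38] -> pop 15, enqueue [9], visited so far: [42, 21, 15]
  queue [38, 9] -> pop 38, enqueue [32], visited so far: [42, 21, 15, 38]
  queue [9, 32] -> pop 9, enqueue [none], visited so far: [42, 21, 15, 38, 9]
  queue [32] -> pop 32, enqueue [none], visited so far: [42, 21, 15, 38, 9, 32]
Result: [42, 21, 15, 38, 9, 32]


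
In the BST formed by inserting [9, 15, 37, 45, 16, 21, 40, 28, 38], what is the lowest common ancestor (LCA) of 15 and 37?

Tree insertion order: [9, 15, 37, 45, 16, 21, 40, 28, 38]
Tree (level-order array): [9, None, 15, None, 37, 16, 45, None, 21, 40, None, None, 28, 38]
In a BST, the LCA of p=15, q=37 is the first node v on the
root-to-leaf path with p <= v <= q (go left if both < v, right if both > v).
Walk from root:
  at 9: both 15 and 37 > 9, go right
  at 15: 15 <= 15 <= 37, this is the LCA
LCA = 15


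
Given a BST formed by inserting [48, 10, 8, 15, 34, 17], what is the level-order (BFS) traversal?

Tree insertion order: [48, 10, 8, 15, 34, 17]
Tree (level-order array): [48, 10, None, 8, 15, None, None, None, 34, 17]
BFS from the root, enqueuing left then right child of each popped node:
  queue [48] -> pop 48, enqueue [10], visited so far: [48]
  queue [10] -> pop 10, enqueue [8, 15], visited so far: [48, 10]
  queue [8, 15] -> pop 8, enqueue [none], visited so far: [48, 10, 8]
  queue [15] -> pop 15, enqueue [34], visited so far: [48, 10, 8, 15]
  queue [34] -> pop 34, enqueue [17], visited so far: [48, 10, 8, 15, 34]
  queue [17] -> pop 17, enqueue [none], visited so far: [48, 10, 8, 15, 34, 17]
Result: [48, 10, 8, 15, 34, 17]


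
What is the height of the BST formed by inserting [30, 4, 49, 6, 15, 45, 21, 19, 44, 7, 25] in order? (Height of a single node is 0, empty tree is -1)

Insertion order: [30, 4, 49, 6, 15, 45, 21, 19, 44, 7, 25]
Tree (level-order array): [30, 4, 49, None, 6, 45, None, None, 15, 44, None, 7, 21, None, None, None, None, 19, 25]
Compute height bottom-up (empty subtree = -1):
  height(7) = 1 + max(-1, -1) = 0
  height(19) = 1 + max(-1, -1) = 0
  height(25) = 1 + max(-1, -1) = 0
  height(21) = 1 + max(0, 0) = 1
  height(15) = 1 + max(0, 1) = 2
  height(6) = 1 + max(-1, 2) = 3
  height(4) = 1 + max(-1, 3) = 4
  height(44) = 1 + max(-1, -1) = 0
  height(45) = 1 + max(0, -1) = 1
  height(49) = 1 + max(1, -1) = 2
  height(30) = 1 + max(4, 2) = 5
Height = 5


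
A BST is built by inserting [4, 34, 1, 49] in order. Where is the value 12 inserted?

Starting tree (level order): [4, 1, 34, None, None, None, 49]
Insertion path: 4 -> 34
Result: insert 12 as left child of 34
Final tree (level order): [4, 1, 34, None, None, 12, 49]


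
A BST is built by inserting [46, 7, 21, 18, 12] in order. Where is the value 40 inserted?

Starting tree (level order): [46, 7, None, None, 21, 18, None, 12]
Insertion path: 46 -> 7 -> 21
Result: insert 40 as right child of 21
Final tree (level order): [46, 7, None, None, 21, 18, 40, 12]


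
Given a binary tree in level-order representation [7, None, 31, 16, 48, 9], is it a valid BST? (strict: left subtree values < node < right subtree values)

Level-order array: [7, None, 31, 16, 48, 9]
Validate using subtree bounds (lo, hi): at each node, require lo < value < hi,
then recurse left with hi=value and right with lo=value.
Preorder trace (stopping at first violation):
  at node 7 with bounds (-inf, +inf): OK
  at node 31 with bounds (7, +inf): OK
  at node 16 with bounds (7, 31): OK
  at node 9 with bounds (7, 16): OK
  at node 48 with bounds (31, +inf): OK
No violation found at any node.
Result: Valid BST


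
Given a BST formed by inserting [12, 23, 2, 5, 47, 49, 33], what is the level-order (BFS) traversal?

Tree insertion order: [12, 23, 2, 5, 47, 49, 33]
Tree (level-order array): [12, 2, 23, None, 5, None, 47, None, None, 33, 49]
BFS from the root, enqueuing left then right child of each popped node:
  queue [12] -> pop 12, enqueue [2, 23], visited so far: [12]
  queue [2, 23] -> pop 2, enqueue [5], visited so far: [12, 2]
  queue [23, 5] -> pop 23, enqueue [47], visited so far: [12, 2, 23]
  queue [5, 47] -> pop 5, enqueue [none], visited so far: [12, 2, 23, 5]
  queue [47] -> pop 47, enqueue [33, 49], visited so far: [12, 2, 23, 5, 47]
  queue [33, 49] -> pop 33, enqueue [none], visited so far: [12, 2, 23, 5, 47, 33]
  queue [49] -> pop 49, enqueue [none], visited so far: [12, 2, 23, 5, 47, 33, 49]
Result: [12, 2, 23, 5, 47, 33, 49]


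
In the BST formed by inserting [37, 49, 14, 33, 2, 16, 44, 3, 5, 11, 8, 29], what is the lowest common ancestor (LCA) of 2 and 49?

Tree insertion order: [37, 49, 14, 33, 2, 16, 44, 3, 5, 11, 8, 29]
Tree (level-order array): [37, 14, 49, 2, 33, 44, None, None, 3, 16, None, None, None, None, 5, None, 29, None, 11, None, None, 8]
In a BST, the LCA of p=2, q=49 is the first node v on the
root-to-leaf path with p <= v <= q (go left if both < v, right if both > v).
Walk from root:
  at 37: 2 <= 37 <= 49, this is the LCA
LCA = 37


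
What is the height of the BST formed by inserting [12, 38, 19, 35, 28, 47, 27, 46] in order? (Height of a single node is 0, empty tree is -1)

Insertion order: [12, 38, 19, 35, 28, 47, 27, 46]
Tree (level-order array): [12, None, 38, 19, 47, None, 35, 46, None, 28, None, None, None, 27]
Compute height bottom-up (empty subtree = -1):
  height(27) = 1 + max(-1, -1) = 0
  height(28) = 1 + max(0, -1) = 1
  height(35) = 1 + max(1, -1) = 2
  height(19) = 1 + max(-1, 2) = 3
  height(46) = 1 + max(-1, -1) = 0
  height(47) = 1 + max(0, -1) = 1
  height(38) = 1 + max(3, 1) = 4
  height(12) = 1 + max(-1, 4) = 5
Height = 5


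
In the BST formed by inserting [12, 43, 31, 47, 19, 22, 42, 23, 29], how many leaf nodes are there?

Tree built from: [12, 43, 31, 47, 19, 22, 42, 23, 29]
Tree (level-order array): [12, None, 43, 31, 47, 19, 42, None, None, None, 22, None, None, None, 23, None, 29]
Rule: A leaf has 0 children.
Per-node child counts:
  node 12: 1 child(ren)
  node 43: 2 child(ren)
  node 31: 2 child(ren)
  node 19: 1 child(ren)
  node 22: 1 child(ren)
  node 23: 1 child(ren)
  node 29: 0 child(ren)
  node 42: 0 child(ren)
  node 47: 0 child(ren)
Matching nodes: [29, 42, 47]
Count of leaf nodes: 3


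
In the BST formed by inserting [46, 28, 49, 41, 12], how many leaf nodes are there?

Tree built from: [46, 28, 49, 41, 12]
Tree (level-order array): [46, 28, 49, 12, 41]
Rule: A leaf has 0 children.
Per-node child counts:
  node 46: 2 child(ren)
  node 28: 2 child(ren)
  node 12: 0 child(ren)
  node 41: 0 child(ren)
  node 49: 0 child(ren)
Matching nodes: [12, 41, 49]
Count of leaf nodes: 3


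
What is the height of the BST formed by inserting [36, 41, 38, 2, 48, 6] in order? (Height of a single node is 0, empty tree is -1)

Insertion order: [36, 41, 38, 2, 48, 6]
Tree (level-order array): [36, 2, 41, None, 6, 38, 48]
Compute height bottom-up (empty subtree = -1):
  height(6) = 1 + max(-1, -1) = 0
  height(2) = 1 + max(-1, 0) = 1
  height(38) = 1 + max(-1, -1) = 0
  height(48) = 1 + max(-1, -1) = 0
  height(41) = 1 + max(0, 0) = 1
  height(36) = 1 + max(1, 1) = 2
Height = 2


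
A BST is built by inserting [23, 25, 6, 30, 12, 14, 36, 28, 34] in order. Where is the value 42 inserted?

Starting tree (level order): [23, 6, 25, None, 12, None, 30, None, 14, 28, 36, None, None, None, None, 34]
Insertion path: 23 -> 25 -> 30 -> 36
Result: insert 42 as right child of 36
Final tree (level order): [23, 6, 25, None, 12, None, 30, None, 14, 28, 36, None, None, None, None, 34, 42]


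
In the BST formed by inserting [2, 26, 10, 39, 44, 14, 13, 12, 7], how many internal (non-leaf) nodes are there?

Tree built from: [2, 26, 10, 39, 44, 14, 13, 12, 7]
Tree (level-order array): [2, None, 26, 10, 39, 7, 14, None, 44, None, None, 13, None, None, None, 12]
Rule: An internal node has at least one child.
Per-node child counts:
  node 2: 1 child(ren)
  node 26: 2 child(ren)
  node 10: 2 child(ren)
  node 7: 0 child(ren)
  node 14: 1 child(ren)
  node 13: 1 child(ren)
  node 12: 0 child(ren)
  node 39: 1 child(ren)
  node 44: 0 child(ren)
Matching nodes: [2, 26, 10, 14, 13, 39]
Count of internal (non-leaf) nodes: 6


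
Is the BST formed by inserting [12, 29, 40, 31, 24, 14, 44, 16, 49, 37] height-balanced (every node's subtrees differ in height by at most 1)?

Tree (level-order array): [12, None, 29, 24, 40, 14, None, 31, 44, None, 16, None, 37, None, 49]
Definition: a tree is height-balanced if, at every node, |h(left) - h(right)| <= 1 (empty subtree has height -1).
Bottom-up per-node check:
  node 16: h_left=-1, h_right=-1, diff=0 [OK], height=0
  node 14: h_left=-1, h_right=0, diff=1 [OK], height=1
  node 24: h_left=1, h_right=-1, diff=2 [FAIL (|1--1|=2 > 1)], height=2
  node 37: h_left=-1, h_right=-1, diff=0 [OK], height=0
  node 31: h_left=-1, h_right=0, diff=1 [OK], height=1
  node 49: h_left=-1, h_right=-1, diff=0 [OK], height=0
  node 44: h_left=-1, h_right=0, diff=1 [OK], height=1
  node 40: h_left=1, h_right=1, diff=0 [OK], height=2
  node 29: h_left=2, h_right=2, diff=0 [OK], height=3
  node 12: h_left=-1, h_right=3, diff=4 [FAIL (|-1-3|=4 > 1)], height=4
Node 24 violates the condition: |1 - -1| = 2 > 1.
Result: Not balanced


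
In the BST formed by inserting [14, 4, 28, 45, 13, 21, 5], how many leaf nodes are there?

Tree built from: [14, 4, 28, 45, 13, 21, 5]
Tree (level-order array): [14, 4, 28, None, 13, 21, 45, 5]
Rule: A leaf has 0 children.
Per-node child counts:
  node 14: 2 child(ren)
  node 4: 1 child(ren)
  node 13: 1 child(ren)
  node 5: 0 child(ren)
  node 28: 2 child(ren)
  node 21: 0 child(ren)
  node 45: 0 child(ren)
Matching nodes: [5, 21, 45]
Count of leaf nodes: 3


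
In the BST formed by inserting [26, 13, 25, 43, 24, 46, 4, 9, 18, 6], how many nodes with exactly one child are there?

Tree built from: [26, 13, 25, 43, 24, 46, 4, 9, 18, 6]
Tree (level-order array): [26, 13, 43, 4, 25, None, 46, None, 9, 24, None, None, None, 6, None, 18]
Rule: These are nodes with exactly 1 non-null child.
Per-node child counts:
  node 26: 2 child(ren)
  node 13: 2 child(ren)
  node 4: 1 child(ren)
  node 9: 1 child(ren)
  node 6: 0 child(ren)
  node 25: 1 child(ren)
  node 24: 1 child(ren)
  node 18: 0 child(ren)
  node 43: 1 child(ren)
  node 46: 0 child(ren)
Matching nodes: [4, 9, 25, 24, 43]
Count of nodes with exactly one child: 5


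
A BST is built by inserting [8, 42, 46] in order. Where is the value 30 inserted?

Starting tree (level order): [8, None, 42, None, 46]
Insertion path: 8 -> 42
Result: insert 30 as left child of 42
Final tree (level order): [8, None, 42, 30, 46]


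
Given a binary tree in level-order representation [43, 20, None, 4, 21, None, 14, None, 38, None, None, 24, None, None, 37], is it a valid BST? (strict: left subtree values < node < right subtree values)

Level-order array: [43, 20, None, 4, 21, None, 14, None, 38, None, None, 24, None, None, 37]
Validate using subtree bounds (lo, hi): at each node, require lo < value < hi,
then recurse left with hi=value and right with lo=value.
Preorder trace (stopping at first violation):
  at node 43 with bounds (-inf, +inf): OK
  at node 20 with bounds (-inf, 43): OK
  at node 4 with bounds (-inf, 20): OK
  at node 14 with bounds (4, 20): OK
  at node 21 with bounds (20, 43): OK
  at node 38 with bounds (21, 43): OK
  at node 24 with bounds (21, 38): OK
  at node 37 with bounds (24, 38): OK
No violation found at any node.
Result: Valid BST


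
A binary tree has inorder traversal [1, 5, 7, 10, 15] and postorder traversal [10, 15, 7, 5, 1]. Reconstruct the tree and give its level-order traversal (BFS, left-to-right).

Inorder:   [1, 5, 7, 10, 15]
Postorder: [10, 15, 7, 5, 1]
Algorithm: postorder visits root last, so walk postorder right-to-left;
each value is the root of the current inorder slice — split it at that
value, recurse on the right subtree first, then the left.
Recursive splits:
  root=1; inorder splits into left=[], right=[5, 7, 10, 15]
  root=5; inorder splits into left=[], right=[7, 10, 15]
  root=7; inorder splits into left=[], right=[10, 15]
  root=15; inorder splits into left=[10], right=[]
  root=10; inorder splits into left=[], right=[]
Reconstructed level-order: [1, 5, 7, 15, 10]


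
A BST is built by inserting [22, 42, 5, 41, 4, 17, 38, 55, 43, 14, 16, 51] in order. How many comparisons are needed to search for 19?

Search path for 19: 22 -> 5 -> 17
Found: False
Comparisons: 3


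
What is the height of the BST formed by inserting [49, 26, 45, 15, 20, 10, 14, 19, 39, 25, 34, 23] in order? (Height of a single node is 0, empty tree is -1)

Insertion order: [49, 26, 45, 15, 20, 10, 14, 19, 39, 25, 34, 23]
Tree (level-order array): [49, 26, None, 15, 45, 10, 20, 39, None, None, 14, 19, 25, 34, None, None, None, None, None, 23]
Compute height bottom-up (empty subtree = -1):
  height(14) = 1 + max(-1, -1) = 0
  height(10) = 1 + max(-1, 0) = 1
  height(19) = 1 + max(-1, -1) = 0
  height(23) = 1 + max(-1, -1) = 0
  height(25) = 1 + max(0, -1) = 1
  height(20) = 1 + max(0, 1) = 2
  height(15) = 1 + max(1, 2) = 3
  height(34) = 1 + max(-1, -1) = 0
  height(39) = 1 + max(0, -1) = 1
  height(45) = 1 + max(1, -1) = 2
  height(26) = 1 + max(3, 2) = 4
  height(49) = 1 + max(4, -1) = 5
Height = 5


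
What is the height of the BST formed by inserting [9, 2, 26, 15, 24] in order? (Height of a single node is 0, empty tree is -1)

Insertion order: [9, 2, 26, 15, 24]
Tree (level-order array): [9, 2, 26, None, None, 15, None, None, 24]
Compute height bottom-up (empty subtree = -1):
  height(2) = 1 + max(-1, -1) = 0
  height(24) = 1 + max(-1, -1) = 0
  height(15) = 1 + max(-1, 0) = 1
  height(26) = 1 + max(1, -1) = 2
  height(9) = 1 + max(0, 2) = 3
Height = 3


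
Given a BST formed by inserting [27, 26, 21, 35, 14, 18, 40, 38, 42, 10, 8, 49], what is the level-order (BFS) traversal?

Tree insertion order: [27, 26, 21, 35, 14, 18, 40, 38, 42, 10, 8, 49]
Tree (level-order array): [27, 26, 35, 21, None, None, 40, 14, None, 38, 42, 10, 18, None, None, None, 49, 8]
BFS from the root, enqueuing left then right child of each popped node:
  queue [27] -> pop 27, enqueue [26, 35], visited so far: [27]
  queue [26, 35] -> pop 26, enqueue [21], visited so far: [27, 26]
  queue [35, 21] -> pop 35, enqueue [40], visited so far: [27, 26, 35]
  queue [21, 40] -> pop 21, enqueue [14], visited so far: [27, 26, 35, 21]
  queue [40, 14] -> pop 40, enqueue [38, 42], visited so far: [27, 26, 35, 21, 40]
  queue [14, 38, 42] -> pop 14, enqueue [10, 18], visited so far: [27, 26, 35, 21, 40, 14]
  queue [38, 42, 10, 18] -> pop 38, enqueue [none], visited so far: [27, 26, 35, 21, 40, 14, 38]
  queue [42, 10, 18] -> pop 42, enqueue [49], visited so far: [27, 26, 35, 21, 40, 14, 38, 42]
  queue [10, 18, 49] -> pop 10, enqueue [8], visited so far: [27, 26, 35, 21, 40, 14, 38, 42, 10]
  queue [18, 49, 8] -> pop 18, enqueue [none], visited so far: [27, 26, 35, 21, 40, 14, 38, 42, 10, 18]
  queue [49, 8] -> pop 49, enqueue [none], visited so far: [27, 26, 35, 21, 40, 14, 38, 42, 10, 18, 49]
  queue [8] -> pop 8, enqueue [none], visited so far: [27, 26, 35, 21, 40, 14, 38, 42, 10, 18, 49, 8]
Result: [27, 26, 35, 21, 40, 14, 38, 42, 10, 18, 49, 8]


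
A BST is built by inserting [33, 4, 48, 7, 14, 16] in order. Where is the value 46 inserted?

Starting tree (level order): [33, 4, 48, None, 7, None, None, None, 14, None, 16]
Insertion path: 33 -> 48
Result: insert 46 as left child of 48
Final tree (level order): [33, 4, 48, None, 7, 46, None, None, 14, None, None, None, 16]


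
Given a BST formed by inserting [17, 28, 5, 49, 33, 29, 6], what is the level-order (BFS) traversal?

Tree insertion order: [17, 28, 5, 49, 33, 29, 6]
Tree (level-order array): [17, 5, 28, None, 6, None, 49, None, None, 33, None, 29]
BFS from the root, enqueuing left then right child of each popped node:
  queue [17] -> pop 17, enqueue [5, 28], visited so far: [17]
  queue [5, 28] -> pop 5, enqueue [6], visited so far: [17, 5]
  queue [28, 6] -> pop 28, enqueue [49], visited so far: [17, 5, 28]
  queue [6, 49] -> pop 6, enqueue [none], visited so far: [17, 5, 28, 6]
  queue [49] -> pop 49, enqueue [33], visited so far: [17, 5, 28, 6, 49]
  queue [33] -> pop 33, enqueue [29], visited so far: [17, 5, 28, 6, 49, 33]
  queue [29] -> pop 29, enqueue [none], visited so far: [17, 5, 28, 6, 49, 33, 29]
Result: [17, 5, 28, 6, 49, 33, 29]


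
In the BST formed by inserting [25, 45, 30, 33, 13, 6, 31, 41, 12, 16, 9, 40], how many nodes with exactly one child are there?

Tree built from: [25, 45, 30, 33, 13, 6, 31, 41, 12, 16, 9, 40]
Tree (level-order array): [25, 13, 45, 6, 16, 30, None, None, 12, None, None, None, 33, 9, None, 31, 41, None, None, None, None, 40]
Rule: These are nodes with exactly 1 non-null child.
Per-node child counts:
  node 25: 2 child(ren)
  node 13: 2 child(ren)
  node 6: 1 child(ren)
  node 12: 1 child(ren)
  node 9: 0 child(ren)
  node 16: 0 child(ren)
  node 45: 1 child(ren)
  node 30: 1 child(ren)
  node 33: 2 child(ren)
  node 31: 0 child(ren)
  node 41: 1 child(ren)
  node 40: 0 child(ren)
Matching nodes: [6, 12, 45, 30, 41]
Count of nodes with exactly one child: 5


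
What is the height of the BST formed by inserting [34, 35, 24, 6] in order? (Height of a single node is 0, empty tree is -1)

Insertion order: [34, 35, 24, 6]
Tree (level-order array): [34, 24, 35, 6]
Compute height bottom-up (empty subtree = -1):
  height(6) = 1 + max(-1, -1) = 0
  height(24) = 1 + max(0, -1) = 1
  height(35) = 1 + max(-1, -1) = 0
  height(34) = 1 + max(1, 0) = 2
Height = 2


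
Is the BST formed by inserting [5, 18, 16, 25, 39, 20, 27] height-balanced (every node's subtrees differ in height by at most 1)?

Tree (level-order array): [5, None, 18, 16, 25, None, None, 20, 39, None, None, 27]
Definition: a tree is height-balanced if, at every node, |h(left) - h(right)| <= 1 (empty subtree has height -1).
Bottom-up per-node check:
  node 16: h_left=-1, h_right=-1, diff=0 [OK], height=0
  node 20: h_left=-1, h_right=-1, diff=0 [OK], height=0
  node 27: h_left=-1, h_right=-1, diff=0 [OK], height=0
  node 39: h_left=0, h_right=-1, diff=1 [OK], height=1
  node 25: h_left=0, h_right=1, diff=1 [OK], height=2
  node 18: h_left=0, h_right=2, diff=2 [FAIL (|0-2|=2 > 1)], height=3
  node 5: h_left=-1, h_right=3, diff=4 [FAIL (|-1-3|=4 > 1)], height=4
Node 18 violates the condition: |0 - 2| = 2 > 1.
Result: Not balanced


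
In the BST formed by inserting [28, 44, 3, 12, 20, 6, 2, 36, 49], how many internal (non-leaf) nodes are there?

Tree built from: [28, 44, 3, 12, 20, 6, 2, 36, 49]
Tree (level-order array): [28, 3, 44, 2, 12, 36, 49, None, None, 6, 20]
Rule: An internal node has at least one child.
Per-node child counts:
  node 28: 2 child(ren)
  node 3: 2 child(ren)
  node 2: 0 child(ren)
  node 12: 2 child(ren)
  node 6: 0 child(ren)
  node 20: 0 child(ren)
  node 44: 2 child(ren)
  node 36: 0 child(ren)
  node 49: 0 child(ren)
Matching nodes: [28, 3, 12, 44]
Count of internal (non-leaf) nodes: 4


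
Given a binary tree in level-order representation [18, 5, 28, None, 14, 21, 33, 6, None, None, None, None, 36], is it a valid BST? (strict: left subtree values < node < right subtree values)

Level-order array: [18, 5, 28, None, 14, 21, 33, 6, None, None, None, None, 36]
Validate using subtree bounds (lo, hi): at each node, require lo < value < hi,
then recurse left with hi=value and right with lo=value.
Preorder trace (stopping at first violation):
  at node 18 with bounds (-inf, +inf): OK
  at node 5 with bounds (-inf, 18): OK
  at node 14 with bounds (5, 18): OK
  at node 6 with bounds (5, 14): OK
  at node 28 with bounds (18, +inf): OK
  at node 21 with bounds (18, 28): OK
  at node 33 with bounds (28, +inf): OK
  at node 36 with bounds (33, +inf): OK
No violation found at any node.
Result: Valid BST


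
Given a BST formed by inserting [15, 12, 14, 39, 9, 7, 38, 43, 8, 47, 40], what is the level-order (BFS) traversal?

Tree insertion order: [15, 12, 14, 39, 9, 7, 38, 43, 8, 47, 40]
Tree (level-order array): [15, 12, 39, 9, 14, 38, 43, 7, None, None, None, None, None, 40, 47, None, 8]
BFS from the root, enqueuing left then right child of each popped node:
  queue [15] -> pop 15, enqueue [12, 39], visited so far: [15]
  queue [12, 39] -> pop 12, enqueue [9, 14], visited so far: [15, 12]
  queue [39, 9, 14] -> pop 39, enqueue [38, 43], visited so far: [15, 12, 39]
  queue [9, 14, 38, 43] -> pop 9, enqueue [7], visited so far: [15, 12, 39, 9]
  queue [14, 38, 43, 7] -> pop 14, enqueue [none], visited so far: [15, 12, 39, 9, 14]
  queue [38, 43, 7] -> pop 38, enqueue [none], visited so far: [15, 12, 39, 9, 14, 38]
  queue [43, 7] -> pop 43, enqueue [40, 47], visited so far: [15, 12, 39, 9, 14, 38, 43]
  queue [7, 40, 47] -> pop 7, enqueue [8], visited so far: [15, 12, 39, 9, 14, 38, 43, 7]
  queue [40, 47, 8] -> pop 40, enqueue [none], visited so far: [15, 12, 39, 9, 14, 38, 43, 7, 40]
  queue [47, 8] -> pop 47, enqueue [none], visited so far: [15, 12, 39, 9, 14, 38, 43, 7, 40, 47]
  queue [8] -> pop 8, enqueue [none], visited so far: [15, 12, 39, 9, 14, 38, 43, 7, 40, 47, 8]
Result: [15, 12, 39, 9, 14, 38, 43, 7, 40, 47, 8]


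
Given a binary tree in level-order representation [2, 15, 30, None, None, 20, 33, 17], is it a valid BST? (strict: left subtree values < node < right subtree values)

Level-order array: [2, 15, 30, None, None, 20, 33, 17]
Validate using subtree bounds (lo, hi): at each node, require lo < value < hi,
then recurse left with hi=value and right with lo=value.
Preorder trace (stopping at first violation):
  at node 2 with bounds (-inf, +inf): OK
  at node 15 with bounds (-inf, 2): VIOLATION
Node 15 violates its bound: not (-inf < 15 < 2).
Result: Not a valid BST


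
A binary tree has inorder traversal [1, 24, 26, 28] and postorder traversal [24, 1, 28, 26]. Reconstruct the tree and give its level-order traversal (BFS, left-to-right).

Inorder:   [1, 24, 26, 28]
Postorder: [24, 1, 28, 26]
Algorithm: postorder visits root last, so walk postorder right-to-left;
each value is the root of the current inorder slice — split it at that
value, recurse on the right subtree first, then the left.
Recursive splits:
  root=26; inorder splits into left=[1, 24], right=[28]
  root=28; inorder splits into left=[], right=[]
  root=1; inorder splits into left=[], right=[24]
  root=24; inorder splits into left=[], right=[]
Reconstructed level-order: [26, 1, 28, 24]


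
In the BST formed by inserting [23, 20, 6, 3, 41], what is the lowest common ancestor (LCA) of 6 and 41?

Tree insertion order: [23, 20, 6, 3, 41]
Tree (level-order array): [23, 20, 41, 6, None, None, None, 3]
In a BST, the LCA of p=6, q=41 is the first node v on the
root-to-leaf path with p <= v <= q (go left if both < v, right if both > v).
Walk from root:
  at 23: 6 <= 23 <= 41, this is the LCA
LCA = 23


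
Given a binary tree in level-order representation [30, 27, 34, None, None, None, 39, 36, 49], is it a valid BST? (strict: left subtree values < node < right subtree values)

Level-order array: [30, 27, 34, None, None, None, 39, 36, 49]
Validate using subtree bounds (lo, hi): at each node, require lo < value < hi,
then recurse left with hi=value and right with lo=value.
Preorder trace (stopping at first violation):
  at node 30 with bounds (-inf, +inf): OK
  at node 27 with bounds (-inf, 30): OK
  at node 34 with bounds (30, +inf): OK
  at node 39 with bounds (34, +inf): OK
  at node 36 with bounds (34, 39): OK
  at node 49 with bounds (39, +inf): OK
No violation found at any node.
Result: Valid BST


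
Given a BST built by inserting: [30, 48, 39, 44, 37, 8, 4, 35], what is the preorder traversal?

Tree insertion order: [30, 48, 39, 44, 37, 8, 4, 35]
Tree (level-order array): [30, 8, 48, 4, None, 39, None, None, None, 37, 44, 35]
Preorder traversal: [30, 8, 4, 48, 39, 37, 35, 44]


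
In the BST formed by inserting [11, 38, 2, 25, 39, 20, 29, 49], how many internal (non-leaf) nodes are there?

Tree built from: [11, 38, 2, 25, 39, 20, 29, 49]
Tree (level-order array): [11, 2, 38, None, None, 25, 39, 20, 29, None, 49]
Rule: An internal node has at least one child.
Per-node child counts:
  node 11: 2 child(ren)
  node 2: 0 child(ren)
  node 38: 2 child(ren)
  node 25: 2 child(ren)
  node 20: 0 child(ren)
  node 29: 0 child(ren)
  node 39: 1 child(ren)
  node 49: 0 child(ren)
Matching nodes: [11, 38, 25, 39]
Count of internal (non-leaf) nodes: 4


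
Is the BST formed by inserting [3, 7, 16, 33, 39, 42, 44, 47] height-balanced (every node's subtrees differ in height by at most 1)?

Tree (level-order array): [3, None, 7, None, 16, None, 33, None, 39, None, 42, None, 44, None, 47]
Definition: a tree is height-balanced if, at every node, |h(left) - h(right)| <= 1 (empty subtree has height -1).
Bottom-up per-node check:
  node 47: h_left=-1, h_right=-1, diff=0 [OK], height=0
  node 44: h_left=-1, h_right=0, diff=1 [OK], height=1
  node 42: h_left=-1, h_right=1, diff=2 [FAIL (|-1-1|=2 > 1)], height=2
  node 39: h_left=-1, h_right=2, diff=3 [FAIL (|-1-2|=3 > 1)], height=3
  node 33: h_left=-1, h_right=3, diff=4 [FAIL (|-1-3|=4 > 1)], height=4
  node 16: h_left=-1, h_right=4, diff=5 [FAIL (|-1-4|=5 > 1)], height=5
  node 7: h_left=-1, h_right=5, diff=6 [FAIL (|-1-5|=6 > 1)], height=6
  node 3: h_left=-1, h_right=6, diff=7 [FAIL (|-1-6|=7 > 1)], height=7
Node 42 violates the condition: |-1 - 1| = 2 > 1.
Result: Not balanced


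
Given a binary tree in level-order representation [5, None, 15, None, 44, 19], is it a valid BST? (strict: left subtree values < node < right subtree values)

Level-order array: [5, None, 15, None, 44, 19]
Validate using subtree bounds (lo, hi): at each node, require lo < value < hi,
then recurse left with hi=value and right with lo=value.
Preorder trace (stopping at first violation):
  at node 5 with bounds (-inf, +inf): OK
  at node 15 with bounds (5, +inf): OK
  at node 44 with bounds (15, +inf): OK
  at node 19 with bounds (15, 44): OK
No violation found at any node.
Result: Valid BST


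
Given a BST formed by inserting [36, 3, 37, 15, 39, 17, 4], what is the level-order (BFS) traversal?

Tree insertion order: [36, 3, 37, 15, 39, 17, 4]
Tree (level-order array): [36, 3, 37, None, 15, None, 39, 4, 17]
BFS from the root, enqueuing left then right child of each popped node:
  queue [36] -> pop 36, enqueue [3, 37], visited so far: [36]
  queue [3, 37] -> pop 3, enqueue [15], visited so far: [36, 3]
  queue [37, 15] -> pop 37, enqueue [39], visited so far: [36, 3, 37]
  queue [15, 39] -> pop 15, enqueue [4, 17], visited so far: [36, 3, 37, 15]
  queue [39, 4, 17] -> pop 39, enqueue [none], visited so far: [36, 3, 37, 15, 39]
  queue [4, 17] -> pop 4, enqueue [none], visited so far: [36, 3, 37, 15, 39, 4]
  queue [17] -> pop 17, enqueue [none], visited so far: [36, 3, 37, 15, 39, 4, 17]
Result: [36, 3, 37, 15, 39, 4, 17]


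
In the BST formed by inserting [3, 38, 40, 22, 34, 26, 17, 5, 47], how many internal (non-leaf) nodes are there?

Tree built from: [3, 38, 40, 22, 34, 26, 17, 5, 47]
Tree (level-order array): [3, None, 38, 22, 40, 17, 34, None, 47, 5, None, 26]
Rule: An internal node has at least one child.
Per-node child counts:
  node 3: 1 child(ren)
  node 38: 2 child(ren)
  node 22: 2 child(ren)
  node 17: 1 child(ren)
  node 5: 0 child(ren)
  node 34: 1 child(ren)
  node 26: 0 child(ren)
  node 40: 1 child(ren)
  node 47: 0 child(ren)
Matching nodes: [3, 38, 22, 17, 34, 40]
Count of internal (non-leaf) nodes: 6


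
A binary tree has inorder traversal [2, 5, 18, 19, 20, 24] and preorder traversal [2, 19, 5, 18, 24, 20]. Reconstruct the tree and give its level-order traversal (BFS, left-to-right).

Inorder:  [2, 5, 18, 19, 20, 24]
Preorder: [2, 19, 5, 18, 24, 20]
Algorithm: preorder visits root first, so consume preorder in order;
for each root, split the current inorder slice at that value into
left-subtree inorder and right-subtree inorder, then recurse.
Recursive splits:
  root=2; inorder splits into left=[], right=[5, 18, 19, 20, 24]
  root=19; inorder splits into left=[5, 18], right=[20, 24]
  root=5; inorder splits into left=[], right=[18]
  root=18; inorder splits into left=[], right=[]
  root=24; inorder splits into left=[20], right=[]
  root=20; inorder splits into left=[], right=[]
Reconstructed level-order: [2, 19, 5, 24, 18, 20]


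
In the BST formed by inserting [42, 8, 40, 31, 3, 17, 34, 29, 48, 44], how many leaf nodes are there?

Tree built from: [42, 8, 40, 31, 3, 17, 34, 29, 48, 44]
Tree (level-order array): [42, 8, 48, 3, 40, 44, None, None, None, 31, None, None, None, 17, 34, None, 29]
Rule: A leaf has 0 children.
Per-node child counts:
  node 42: 2 child(ren)
  node 8: 2 child(ren)
  node 3: 0 child(ren)
  node 40: 1 child(ren)
  node 31: 2 child(ren)
  node 17: 1 child(ren)
  node 29: 0 child(ren)
  node 34: 0 child(ren)
  node 48: 1 child(ren)
  node 44: 0 child(ren)
Matching nodes: [3, 29, 34, 44]
Count of leaf nodes: 4


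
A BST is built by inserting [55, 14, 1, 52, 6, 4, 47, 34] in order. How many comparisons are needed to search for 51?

Search path for 51: 55 -> 14 -> 52 -> 47
Found: False
Comparisons: 4


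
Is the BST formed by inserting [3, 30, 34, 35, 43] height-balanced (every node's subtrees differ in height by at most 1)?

Tree (level-order array): [3, None, 30, None, 34, None, 35, None, 43]
Definition: a tree is height-balanced if, at every node, |h(left) - h(right)| <= 1 (empty subtree has height -1).
Bottom-up per-node check:
  node 43: h_left=-1, h_right=-1, diff=0 [OK], height=0
  node 35: h_left=-1, h_right=0, diff=1 [OK], height=1
  node 34: h_left=-1, h_right=1, diff=2 [FAIL (|-1-1|=2 > 1)], height=2
  node 30: h_left=-1, h_right=2, diff=3 [FAIL (|-1-2|=3 > 1)], height=3
  node 3: h_left=-1, h_right=3, diff=4 [FAIL (|-1-3|=4 > 1)], height=4
Node 34 violates the condition: |-1 - 1| = 2 > 1.
Result: Not balanced


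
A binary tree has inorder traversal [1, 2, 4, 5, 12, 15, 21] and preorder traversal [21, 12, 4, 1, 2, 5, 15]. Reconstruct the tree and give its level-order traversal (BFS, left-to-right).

Inorder:  [1, 2, 4, 5, 12, 15, 21]
Preorder: [21, 12, 4, 1, 2, 5, 15]
Algorithm: preorder visits root first, so consume preorder in order;
for each root, split the current inorder slice at that value into
left-subtree inorder and right-subtree inorder, then recurse.
Recursive splits:
  root=21; inorder splits into left=[1, 2, 4, 5, 12, 15], right=[]
  root=12; inorder splits into left=[1, 2, 4, 5], right=[15]
  root=4; inorder splits into left=[1, 2], right=[5]
  root=1; inorder splits into left=[], right=[2]
  root=2; inorder splits into left=[], right=[]
  root=5; inorder splits into left=[], right=[]
  root=15; inorder splits into left=[], right=[]
Reconstructed level-order: [21, 12, 4, 15, 1, 5, 2]


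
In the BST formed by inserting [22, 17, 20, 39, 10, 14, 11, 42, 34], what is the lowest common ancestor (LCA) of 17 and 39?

Tree insertion order: [22, 17, 20, 39, 10, 14, 11, 42, 34]
Tree (level-order array): [22, 17, 39, 10, 20, 34, 42, None, 14, None, None, None, None, None, None, 11]
In a BST, the LCA of p=17, q=39 is the first node v on the
root-to-leaf path with p <= v <= q (go left if both < v, right if both > v).
Walk from root:
  at 22: 17 <= 22 <= 39, this is the LCA
LCA = 22


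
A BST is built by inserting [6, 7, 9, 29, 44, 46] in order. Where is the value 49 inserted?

Starting tree (level order): [6, None, 7, None, 9, None, 29, None, 44, None, 46]
Insertion path: 6 -> 7 -> 9 -> 29 -> 44 -> 46
Result: insert 49 as right child of 46
Final tree (level order): [6, None, 7, None, 9, None, 29, None, 44, None, 46, None, 49]


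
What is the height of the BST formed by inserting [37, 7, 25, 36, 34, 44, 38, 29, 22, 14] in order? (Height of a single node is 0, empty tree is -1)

Insertion order: [37, 7, 25, 36, 34, 44, 38, 29, 22, 14]
Tree (level-order array): [37, 7, 44, None, 25, 38, None, 22, 36, None, None, 14, None, 34, None, None, None, 29]
Compute height bottom-up (empty subtree = -1):
  height(14) = 1 + max(-1, -1) = 0
  height(22) = 1 + max(0, -1) = 1
  height(29) = 1 + max(-1, -1) = 0
  height(34) = 1 + max(0, -1) = 1
  height(36) = 1 + max(1, -1) = 2
  height(25) = 1 + max(1, 2) = 3
  height(7) = 1 + max(-1, 3) = 4
  height(38) = 1 + max(-1, -1) = 0
  height(44) = 1 + max(0, -1) = 1
  height(37) = 1 + max(4, 1) = 5
Height = 5
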